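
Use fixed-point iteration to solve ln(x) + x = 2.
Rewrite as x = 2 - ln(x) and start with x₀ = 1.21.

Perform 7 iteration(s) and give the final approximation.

Equation: ln(x) + x = 2
Fixed-point form: x = 2 - ln(x)
x₀ = 1.21

x_1 = g(1.210000) = 1.809380
x_2 = g(1.809380) = 1.407016
x_3 = g(1.407016) = 1.658529
x_4 = g(1.658529) = 1.494069
x_5 = g(1.494069) = 1.598497
x_6 = g(1.598497) = 1.530936
x_7 = g(1.530936) = 1.574120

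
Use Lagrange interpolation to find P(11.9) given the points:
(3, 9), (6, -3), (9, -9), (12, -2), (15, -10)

Lagrange interpolation formula:
P(x) = Σ yᵢ × Lᵢ(x)
where Lᵢ(x) = Π_{j≠i} (x - xⱼ)/(xᵢ - xⱼ)

L_0(11.9) = (11.9 - 6)/(3 - 6) × (11.9 - 9)/(3 - 9) × (11.9 - 12)/(3 - 12) × (11.9 - 15)/(3 - 15) = 0.002728
L_1(11.9) = (11.9 - 3)/(6 - 3) × (11.9 - 9)/(6 - 9) × (11.9 - 12)/(6 - 12) × (11.9 - 15)/(6 - 15) = -0.016463
L_2(11.9) = (11.9 - 3)/(9 - 3) × (11.9 - 6)/(9 - 6) × (11.9 - 12)/(9 - 12) × (11.9 - 15)/(9 - 15) = 0.050241
L_3(11.9) = (11.9 - 3)/(12 - 3) × (11.9 - 6)/(12 - 6) × (11.9 - 9)/(12 - 9) × (11.9 - 15)/(12 - 15) = 0.971327
L_4(11.9) = (11.9 - 3)/(15 - 3) × (11.9 - 6)/(15 - 6) × (11.9 - 9)/(15 - 9) × (11.9 - 12)/(15 - 12) = -0.007833

P(11.9) = 9×L_0(11.9) + (-3)×L_1(11.9) + (-9)×L_2(11.9) + (-2)×L_3(11.9) + (-10)×L_4(11.9)
P(11.9) = -2.242545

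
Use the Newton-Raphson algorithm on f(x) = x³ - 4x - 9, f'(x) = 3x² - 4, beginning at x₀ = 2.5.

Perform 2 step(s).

f(x) = x³ - 4x - 9
f'(x) = 3x² - 4
x₀ = 2.5

Newton-Raphson formula: x_{n+1} = x_n - f(x_n)/f'(x_n)

Iteration 1:
  f(2.500000) = -3.375000
  f'(2.500000) = 14.750000
  x_1 = 2.500000 - (-3.375000)/14.750000 = 2.728814
Iteration 2:
  f(2.728814) = 0.404647
  f'(2.728814) = 18.339270
  x_2 = 2.728814 - 0.404647/18.339270 = 2.706749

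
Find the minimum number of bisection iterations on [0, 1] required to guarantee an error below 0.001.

We need (b-a)/2^n ≤ 0.001
(1 - 0)/2^n ≤ 0.001
1/2^n ≤ 0.001
2^n ≥ 1000
n ≥ log₂(1000) = 9.97
n ≥ 10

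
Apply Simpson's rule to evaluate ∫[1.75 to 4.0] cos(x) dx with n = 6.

f(x) = cos(x)
a = 1.75, b = 4.0, n = 6
h = (b - a)/n = 0.375000

Simpson's rule: (h/3)[f(x₀) + 4f(x₁) + 2f(x₂) + ... + f(xₙ)]

x_0 = 1.7500, f(x_0) = -0.178246, coefficient = 1
x_1 = 2.1250, f(x_1) = -0.526266, coefficient = 4
x_2 = 2.5000, f(x_2) = -0.801144, coefficient = 2
x_3 = 2.8750, f(x_3) = -0.964674, coefficient = 4
x_4 = 3.2500, f(x_4) = -0.994130, coefficient = 2
x_5 = 3.6250, f(x_5) = -0.885416, coefficient = 4
x_6 = 4.0000, f(x_6) = -0.653644, coefficient = 1

I ≈ (0.375000/3) × -13.927864 = -1.740983
Exact value: -1.740788
Error: 0.000194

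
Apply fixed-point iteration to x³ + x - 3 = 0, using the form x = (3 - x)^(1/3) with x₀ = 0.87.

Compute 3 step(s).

Equation: x³ + x - 3 = 0
Fixed-point form: x = (3 - x)^(1/3)
x₀ = 0.87

x_1 = g(0.870000) = 1.286648
x_2 = g(1.286648) = 1.196600
x_3 = g(1.196600) = 1.217206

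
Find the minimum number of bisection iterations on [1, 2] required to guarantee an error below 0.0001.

We need (b-a)/2^n ≤ 0.0001
(2 - 1)/2^n ≤ 0.0001
1/2^n ≤ 0.0001
2^n ≥ 10000
n ≥ log₂(10000) = 13.29
n ≥ 14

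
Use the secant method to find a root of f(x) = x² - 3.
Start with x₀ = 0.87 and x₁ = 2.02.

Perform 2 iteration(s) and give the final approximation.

f(x) = x² - 3
x₀ = 0.87, x₁ = 2.02

Secant formula: x_{n+1} = x_n - f(x_n)(x_n - x_{n-1})/(f(x_n) - f(x_{n-1}))

Iteration 1:
  f(0.870000) = -2.243100
  f(2.020000) = 1.080400
  x_2 = 2.020000 - 1.080400×(2.020000 - 0.870000)/(1.080400 - (-2.243100))
       = 1.646159
Iteration 2:
  f(2.020000) = 1.080400
  f(1.646159) = -0.290160
  x_3 = 1.646159 - (-0.290160)×(1.646159 - 2.020000)/(-0.290160 - 1.080400)
       = 1.725305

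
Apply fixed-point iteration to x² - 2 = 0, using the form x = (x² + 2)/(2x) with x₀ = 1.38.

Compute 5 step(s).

Equation: x² - 2 = 0
Fixed-point form: x = (x² + 2)/(2x)
x₀ = 1.38

x_1 = g(1.380000) = 1.414638
x_2 = g(1.414638) = 1.414214
x_3 = g(1.414214) = 1.414214
x_4 = g(1.414214) = 1.414214
x_5 = g(1.414214) = 1.414214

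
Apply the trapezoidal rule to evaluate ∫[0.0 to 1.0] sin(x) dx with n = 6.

f(x) = sin(x)
a = 0.0, b = 1.0, n = 6
h = (b - a)/n = 0.166667

Trapezoidal rule: (h/2)[f(x₀) + 2f(x₁) + 2f(x₂) + ... + f(xₙ)]

x_0 = 0.0000, f(x_0) = 0.000000, coefficient = 1
x_1 = 0.1667, f(x_1) = 0.165896, coefficient = 2
x_2 = 0.3333, f(x_2) = 0.327195, coefficient = 2
x_3 = 0.5000, f(x_3) = 0.479426, coefficient = 2
x_4 = 0.6667, f(x_4) = 0.618370, coefficient = 2
x_5 = 0.8333, f(x_5) = 0.740177, coefficient = 2
x_6 = 1.0000, f(x_6) = 0.841471, coefficient = 1

I ≈ (0.166667/2) × 5.503597 = 0.458633
Exact value: 0.459698
Error: 0.001065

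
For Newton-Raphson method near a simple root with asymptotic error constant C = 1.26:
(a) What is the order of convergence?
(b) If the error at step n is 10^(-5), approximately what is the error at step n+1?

(a) Newton-Raphson has quadratic (order 2) convergence near simple roots.
    This means |e_{n+1}| ≈ C|e_n|².

(b) With |e_n| = 10^(-5) and C = 1.26:
    |e_{n+1}| ≈ 1.26 × (10^(-5))² = 1.26 × 10^(-10)

(a) 2 (quadratic); (b) |e_{n+1}| ≈ 1.260e-10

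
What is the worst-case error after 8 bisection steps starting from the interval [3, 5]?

Bisection error bound: |error| ≤ (b-a)/2^n
|error| ≤ (5 - 3)/2^8 = 2/2^8
|error| ≤ 0.0078125000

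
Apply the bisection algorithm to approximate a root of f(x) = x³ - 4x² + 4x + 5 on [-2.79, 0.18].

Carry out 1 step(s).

f(x) = x³ - 4x² + 4x + 5
Initial interval: [-2.79, 0.18]

Iteration 1:
  c_1 = (-2.790000 + 0.180000)/2 = -1.305000
  f(c_1) = f(-1.305000) = -9.254548
  f(a) × f(c) ≥ 0, new interval: [-1.305000, 0.180000]

After 1 iteration(s), the approximation is c_1 = -1.305000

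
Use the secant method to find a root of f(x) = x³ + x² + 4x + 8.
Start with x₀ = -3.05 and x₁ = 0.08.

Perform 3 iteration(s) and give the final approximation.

f(x) = x³ + x² + 4x + 8
x₀ = -3.05, x₁ = 0.08

Secant formula: x_{n+1} = x_n - f(x_n)(x_n - x_{n-1})/(f(x_n) - f(x_{n-1}))

Iteration 1:
  f(-3.050000) = -23.270125
  f(0.080000) = 8.326912
  x_2 = 0.080000 - 8.326912×(0.080000 - (-3.050000))/(8.326912 - (-23.270125))
       = -0.744863
Iteration 2:
  f(0.080000) = 8.326912
  f(-0.744863) = 5.162102
  x_3 = -0.744863 - 5.162102×(-0.744863 - 0.080000)/(5.162102 - 8.326912)
       = -2.090293
Iteration 3:
  f(-0.744863) = 5.162102
  f(-2.090293) = -5.125014
  x_4 = -2.090293 - (-5.125014)×(-2.090293 - (-0.744863))/(-5.125014 - 5.162102)
       = -1.420003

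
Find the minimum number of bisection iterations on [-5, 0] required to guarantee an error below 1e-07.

We need (b-a)/2^n ≤ 1e-07
(0 - (-5))/2^n ≤ 1e-07
5/2^n ≤ 1e-07
2^n ≥ 50000000
n ≥ log₂(50000000) = 25.58
n ≥ 26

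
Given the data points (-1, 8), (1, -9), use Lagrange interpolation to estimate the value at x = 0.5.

Lagrange interpolation formula:
P(x) = Σ yᵢ × Lᵢ(x)
where Lᵢ(x) = Π_{j≠i} (x - xⱼ)/(xᵢ - xⱼ)

L_0(0.5) = (0.5 - 1)/(-1 - 1) = 0.250000
L_1(0.5) = (0.5 - (-1))/(1 - (-1)) = 0.750000

P(0.5) = 8×L_0(0.5) + (-9)×L_1(0.5)
P(0.5) = -4.750000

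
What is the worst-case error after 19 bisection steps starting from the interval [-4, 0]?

Bisection error bound: |error| ≤ (b-a)/2^n
|error| ≤ (0 - (-4))/2^19 = 4/2^19
|error| ≤ 0.0000076294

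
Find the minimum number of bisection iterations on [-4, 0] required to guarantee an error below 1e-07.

We need (b-a)/2^n ≤ 1e-07
(0 - (-4))/2^n ≤ 1e-07
4/2^n ≤ 1e-07
2^n ≥ 40000000
n ≥ log₂(40000000) = 25.25
n ≥ 26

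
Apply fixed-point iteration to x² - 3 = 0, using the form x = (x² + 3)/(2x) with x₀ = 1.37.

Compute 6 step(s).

Equation: x² - 3 = 0
Fixed-point form: x = (x² + 3)/(2x)
x₀ = 1.37

x_1 = g(1.370000) = 1.779891
x_2 = g(1.779891) = 1.732694
x_3 = g(1.732694) = 1.732051
x_4 = g(1.732051) = 1.732051
x_5 = g(1.732051) = 1.732051
x_6 = g(1.732051) = 1.732051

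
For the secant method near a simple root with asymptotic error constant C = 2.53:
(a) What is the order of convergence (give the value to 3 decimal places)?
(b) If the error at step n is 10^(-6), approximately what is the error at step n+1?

(a) Secant method has superlinear convergence with order φ = (1+√5)/2 ≈ 1.618.
    This means |e_{n+1}| ≈ C|e_n|^1.618.

(b) With |e_n| = 10^(-6) and C = 2.53:
    |e_{n+1}| ≈ 2.53 × (10^(-6))^1.618 = 2.53 × 10^(-9.71)

(a) ≈ 1.618 (golden ratio); (b) |e_{n+1}| ≈ 4.954e-10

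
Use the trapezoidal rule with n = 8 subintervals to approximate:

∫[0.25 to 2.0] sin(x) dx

f(x) = sin(x)
a = 0.25, b = 2.0, n = 8
h = (b - a)/n = 0.218750

Trapezoidal rule: (h/2)[f(x₀) + 2f(x₁) + 2f(x₂) + ... + f(xₙ)]

x_0 = 0.2500, f(x_0) = 0.247404, coefficient = 1
x_1 = 0.4688, f(x_1) = 0.451771, coefficient = 2
x_2 = 0.6875, f(x_2) = 0.634607, coefficient = 2
x_3 = 0.9062, f(x_3) = 0.787197, coefficient = 2
x_4 = 1.1250, f(x_4) = 0.902268, coefficient = 2
x_5 = 1.3438, f(x_5) = 0.974336, coefficient = 2
x_6 = 1.5625, f(x_6) = 0.999966, coefficient = 2
x_7 = 1.7812, f(x_7) = 0.977936, coefficient = 2
x_8 = 2.0000, f(x_8) = 0.909297, coefficient = 1

I ≈ (0.218750/2) × 12.612862 = 1.379532
Exact value: 1.385059
Error: 0.005528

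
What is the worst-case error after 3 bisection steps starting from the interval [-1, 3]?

Bisection error bound: |error| ≤ (b-a)/2^n
|error| ≤ (3 - (-1))/2^3 = 4/2^3
|error| ≤ 0.5000000000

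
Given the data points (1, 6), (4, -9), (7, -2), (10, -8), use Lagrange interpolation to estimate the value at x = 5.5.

Lagrange interpolation formula:
P(x) = Σ yᵢ × Lᵢ(x)
where Lᵢ(x) = Π_{j≠i} (x - xⱼ)/(xᵢ - xⱼ)

L_0(5.5) = (5.5 - 4)/(1 - 4) × (5.5 - 7)/(1 - 7) × (5.5 - 10)/(1 - 10) = -0.062500
L_1(5.5) = (5.5 - 1)/(4 - 1) × (5.5 - 7)/(4 - 7) × (5.5 - 10)/(4 - 10) = 0.562500
L_2(5.5) = (5.5 - 1)/(7 - 1) × (5.5 - 4)/(7 - 4) × (5.5 - 10)/(7 - 10) = 0.562500
L_3(5.5) = (5.5 - 1)/(10 - 1) × (5.5 - 4)/(10 - 4) × (5.5 - 7)/(10 - 7) = -0.062500

P(5.5) = 6×L_0(5.5) + (-9)×L_1(5.5) + (-2)×L_2(5.5) + (-8)×L_3(5.5)
P(5.5) = -6.062500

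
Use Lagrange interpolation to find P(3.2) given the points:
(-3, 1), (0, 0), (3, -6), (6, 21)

Lagrange interpolation formula:
P(x) = Σ yᵢ × Lᵢ(x)
where Lᵢ(x) = Π_{j≠i} (x - xⱼ)/(xᵢ - xⱼ)

L_0(3.2) = (3.2 - 0)/(-3 - 0) × (3.2 - 3)/(-3 - 3) × (3.2 - 6)/(-3 - 6) = 0.011062
L_1(3.2) = (3.2 - (-3))/(0 - (-3)) × (3.2 - 3)/(0 - 3) × (3.2 - 6)/(0 - 6) = -0.064296
L_2(3.2) = (3.2 - (-3))/(3 - (-3)) × (3.2 - 0)/(3 - 0) × (3.2 - 6)/(3 - 6) = 1.028741
L_3(3.2) = (3.2 - (-3))/(6 - (-3)) × (3.2 - 0)/(6 - 0) × (3.2 - 3)/(6 - 3) = 0.024494

P(3.2) = 1×L_0(3.2) + 0×L_1(3.2) + (-6)×L_2(3.2) + 21×L_3(3.2)
P(3.2) = -5.647012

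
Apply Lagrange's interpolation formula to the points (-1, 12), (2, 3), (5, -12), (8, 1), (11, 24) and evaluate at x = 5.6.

Lagrange interpolation formula:
P(x) = Σ yᵢ × Lᵢ(x)
where Lᵢ(x) = Π_{j≠i} (x - xⱼ)/(xᵢ - xⱼ)

L_0(5.6) = (5.6 - 2)/(-1 - 2) × (5.6 - 5)/(-1 - 5) × (5.6 - 8)/(-1 - 8) × (5.6 - 11)/(-1 - 11) = 0.014400
L_1(5.6) = (5.6 - (-1))/(2 - (-1)) × (5.6 - 5)/(2 - 5) × (5.6 - 8)/(2 - 8) × (5.6 - 11)/(2 - 11) = -0.105600
L_2(5.6) = (5.6 - (-1))/(5 - (-1)) × (5.6 - 2)/(5 - 2) × (5.6 - 8)/(5 - 8) × (5.6 - 11)/(5 - 11) = 0.950400
L_3(5.6) = (5.6 - (-1))/(8 - (-1)) × (5.6 - 2)/(8 - 2) × (5.6 - 5)/(8 - 5) × (5.6 - 11)/(8 - 11) = 0.158400
L_4(5.6) = (5.6 - (-1))/(11 - (-1)) × (5.6 - 2)/(11 - 2) × (5.6 - 5)/(11 - 5) × (5.6 - 8)/(11 - 8) = -0.017600

P(5.6) = 12×L_0(5.6) + 3×L_1(5.6) + (-12)×L_2(5.6) + 1×L_3(5.6) + 24×L_4(5.6)
P(5.6) = -11.812800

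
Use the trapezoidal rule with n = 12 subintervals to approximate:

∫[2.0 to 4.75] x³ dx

f(x) = x³
a = 2.0, b = 4.75, n = 12
h = (b - a)/n = 0.229167

Trapezoidal rule: (h/2)[f(x₀) + 2f(x₁) + 2f(x₂) + ... + f(xₙ)]

x_0 = 2.0000, f(x_0) = 8.000000, coefficient = 1
x_1 = 2.2292, f(x_1) = 11.077139, coefficient = 2
x_2 = 2.4583, f(x_2) = 14.856698, coefficient = 2
x_3 = 2.6875, f(x_3) = 19.410889, coefficient = 2
x_4 = 2.9167, f(x_4) = 24.811921, coefficient = 2
x_5 = 3.1458, f(x_5) = 31.132008, coefficient = 2
x_6 = 3.3750, f(x_6) = 38.443359, coefficient = 2
x_7 = 3.6042, f(x_7) = 46.818188, coefficient = 2
x_8 = 3.8333, f(x_8) = 56.328704, coefficient = 2
x_9 = 4.0625, f(x_9) = 67.047119, coefficient = 2
x_10 = 4.2917, f(x_10) = 79.045645, coefficient = 2
x_11 = 4.5208, f(x_11) = 92.396493, coefficient = 2
x_12 = 4.7500, f(x_12) = 107.171875, coefficient = 1

I ≈ (0.229167/2) × 1077.908203 = 123.510315
Exact value: 123.266602
Error: 0.243713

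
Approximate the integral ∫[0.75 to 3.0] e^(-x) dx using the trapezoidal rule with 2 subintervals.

f(x) = e^(-x)
a = 0.75, b = 3.0, n = 2
h = (b - a)/n = 1.125000

Trapezoidal rule: (h/2)[f(x₀) + 2f(x₁) + 2f(x₂) + ... + f(xₙ)]

x_0 = 0.7500, f(x_0) = 0.472367, coefficient = 1
x_1 = 1.8750, f(x_1) = 0.153355, coefficient = 2
x_2 = 3.0000, f(x_2) = 0.049787, coefficient = 1

I ≈ (1.125000/2) × 0.828864 = 0.466236
Exact value: 0.422579
Error: 0.043656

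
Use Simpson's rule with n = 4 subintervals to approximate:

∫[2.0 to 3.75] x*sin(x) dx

f(x) = x*sin(x)
a = 2.0, b = 3.75, n = 4
h = (b - a)/n = 0.437500

Simpson's rule: (h/3)[f(x₀) + 4f(x₁) + 2f(x₂) + ... + f(xₙ)]

x_0 = 2.0000, f(x_0) = 1.818595, coefficient = 1
x_1 = 2.4375, f(x_1) = 1.577897, coefficient = 4
x_2 = 2.8750, f(x_2) = 0.757407, coefficient = 2
x_3 = 3.3125, f(x_3) = -0.563379, coefficient = 4
x_4 = 3.7500, f(x_4) = -2.143355, coefficient = 1

I ≈ (0.437500/3) × 5.248130 = 0.765352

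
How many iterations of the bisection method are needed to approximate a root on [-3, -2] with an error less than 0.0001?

We need (b-a)/2^n ≤ 0.0001
(-2 - (-3))/2^n ≤ 0.0001
1/2^n ≤ 0.0001
2^n ≥ 10000
n ≥ log₂(10000) = 13.29
n ≥ 14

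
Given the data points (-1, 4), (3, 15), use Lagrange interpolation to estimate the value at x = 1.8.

Lagrange interpolation formula:
P(x) = Σ yᵢ × Lᵢ(x)
where Lᵢ(x) = Π_{j≠i} (x - xⱼ)/(xᵢ - xⱼ)

L_0(1.8) = (1.8 - 3)/(-1 - 3) = 0.300000
L_1(1.8) = (1.8 - (-1))/(3 - (-1)) = 0.700000

P(1.8) = 4×L_0(1.8) + 15×L_1(1.8)
P(1.8) = 11.700000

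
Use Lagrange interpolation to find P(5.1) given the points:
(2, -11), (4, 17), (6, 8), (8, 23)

Lagrange interpolation formula:
P(x) = Σ yᵢ × Lᵢ(x)
where Lᵢ(x) = Π_{j≠i} (x - xⱼ)/(xᵢ - xⱼ)

L_0(5.1) = (5.1 - 4)/(2 - 4) × (5.1 - 6)/(2 - 6) × (5.1 - 8)/(2 - 8) = -0.059813
L_1(5.1) = (5.1 - 2)/(4 - 2) × (5.1 - 6)/(4 - 6) × (5.1 - 8)/(4 - 8) = 0.505688
L_2(5.1) = (5.1 - 2)/(6 - 2) × (5.1 - 4)/(6 - 4) × (5.1 - 8)/(6 - 8) = 0.618062
L_3(5.1) = (5.1 - 2)/(8 - 2) × (5.1 - 4)/(8 - 4) × (5.1 - 6)/(8 - 6) = -0.063938

P(5.1) = (-11)×L_0(5.1) + 17×L_1(5.1) + 8×L_2(5.1) + 23×L_3(5.1)
P(5.1) = 12.728563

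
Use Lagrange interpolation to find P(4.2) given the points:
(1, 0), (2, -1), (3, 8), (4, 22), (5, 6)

Lagrange interpolation formula:
P(x) = Σ yᵢ × Lᵢ(x)
where Lᵢ(x) = Π_{j≠i} (x - xⱼ)/(xᵢ - xⱼ)

L_0(4.2) = (4.2 - 2)/(1 - 2) × (4.2 - 3)/(1 - 3) × (4.2 - 4)/(1 - 4) × (4.2 - 5)/(1 - 5) = -0.017600
L_1(4.2) = (4.2 - 1)/(2 - 1) × (4.2 - 3)/(2 - 3) × (4.2 - 4)/(2 - 4) × (4.2 - 5)/(2 - 5) = 0.102400
L_2(4.2) = (4.2 - 1)/(3 - 1) × (4.2 - 2)/(3 - 2) × (4.2 - 4)/(3 - 4) × (4.2 - 5)/(3 - 5) = -0.281600
L_3(4.2) = (4.2 - 1)/(4 - 1) × (4.2 - 2)/(4 - 2) × (4.2 - 3)/(4 - 3) × (4.2 - 5)/(4 - 5) = 1.126400
L_4(4.2) = (4.2 - 1)/(5 - 1) × (4.2 - 2)/(5 - 2) × (4.2 - 3)/(5 - 3) × (4.2 - 4)/(5 - 4) = 0.070400

P(4.2) = 0×L_0(4.2) + (-1)×L_1(4.2) + 8×L_2(4.2) + 22×L_3(4.2) + 6×L_4(4.2)
P(4.2) = 22.848000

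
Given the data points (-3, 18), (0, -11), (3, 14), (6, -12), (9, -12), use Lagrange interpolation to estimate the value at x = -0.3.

Lagrange interpolation formula:
P(x) = Σ yᵢ × Lᵢ(x)
where Lᵢ(x) = Π_{j≠i} (x - xⱼ)/(xᵢ - xⱼ)

L_0(-0.3) = (-0.3 - 0)/(-3 - 0) × (-0.3 - 3)/(-3 - 3) × (-0.3 - 6)/(-3 - 6) × (-0.3 - 9)/(-3 - 9) = 0.029837
L_1(-0.3) = (-0.3 - (-3))/(0 - (-3)) × (-0.3 - 3)/(0 - 3) × (-0.3 - 6)/(0 - 6) × (-0.3 - 9)/(0 - 9) = 1.074150
L_2(-0.3) = (-0.3 - (-3))/(3 - (-3)) × (-0.3 - 0)/(3 - 0) × (-0.3 - 6)/(3 - 6) × (-0.3 - 9)/(3 - 9) = -0.146475
L_3(-0.3) = (-0.3 - (-3))/(6 - (-3)) × (-0.3 - 0)/(6 - 0) × (-0.3 - 3)/(6 - 3) × (-0.3 - 9)/(6 - 9) = 0.051150
L_4(-0.3) = (-0.3 - (-3))/(9 - (-3)) × (-0.3 - 0)/(9 - 0) × (-0.3 - 3)/(9 - 3) × (-0.3 - 6)/(9 - 6) = -0.008662

P(-0.3) = 18×L_0(-0.3) + (-11)×L_1(-0.3) + 14×L_2(-0.3) + (-12)×L_3(-0.3) + (-12)×L_4(-0.3)
P(-0.3) = -13.839075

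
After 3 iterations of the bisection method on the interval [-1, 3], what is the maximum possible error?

Bisection error bound: |error| ≤ (b-a)/2^n
|error| ≤ (3 - (-1))/2^3 = 4/2^3
|error| ≤ 0.5000000000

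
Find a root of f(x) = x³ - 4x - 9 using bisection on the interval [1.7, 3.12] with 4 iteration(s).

f(x) = x³ - 4x - 9
Initial interval: [1.7, 3.12]

Iteration 1:
  c_1 = (1.700000 + 3.120000)/2 = 2.410000
  f(c_1) = f(2.410000) = -4.642479
  f(a) × f(c) ≥ 0, new interval: [2.410000, 3.120000]
Iteration 2:
  c_2 = (2.410000 + 3.120000)/2 = 2.765000
  f(c_2) = f(2.765000) = 1.079047
  f(a) × f(c) < 0, new interval: [2.410000, 2.765000]
Iteration 3:
  c_3 = (2.410000 + 2.765000)/2 = 2.587500
  f(c_3) = f(2.587500) = -2.026283
  f(a) × f(c) ≥ 0, new interval: [2.587500, 2.765000]
Iteration 4:
  c_4 = (2.587500 + 2.765000)/2 = 2.676250
  f(c_4) = f(2.676250) = -0.536857
  f(a) × f(c) ≥ 0, new interval: [2.676250, 2.765000]

After 4 iteration(s), the approximation is c_4 = 2.676250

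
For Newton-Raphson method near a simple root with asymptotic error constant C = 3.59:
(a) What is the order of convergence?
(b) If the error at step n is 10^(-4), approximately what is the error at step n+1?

(a) Newton-Raphson has quadratic (order 2) convergence near simple roots.
    This means |e_{n+1}| ≈ C|e_n|².

(b) With |e_n| = 10^(-4) and C = 3.59:
    |e_{n+1}| ≈ 3.59 × (10^(-4))² = 3.59 × 10^(-8)

(a) 2 (quadratic); (b) |e_{n+1}| ≈ 3.590e-08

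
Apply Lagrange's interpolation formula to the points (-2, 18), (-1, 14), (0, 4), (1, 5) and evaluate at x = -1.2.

Lagrange interpolation formula:
P(x) = Σ yᵢ × Lᵢ(x)
where Lᵢ(x) = Π_{j≠i} (x - xⱼ)/(xᵢ - xⱼ)

L_0(-1.2) = (-1.2 - (-1))/(-2 - (-1)) × (-1.2 - 0)/(-2 - 0) × (-1.2 - 1)/(-2 - 1) = 0.088000
L_1(-1.2) = (-1.2 - (-2))/(-1 - (-2)) × (-1.2 - 0)/(-1 - 0) × (-1.2 - 1)/(-1 - 1) = 1.056000
L_2(-1.2) = (-1.2 - (-2))/(0 - (-2)) × (-1.2 - (-1))/(0 - (-1)) × (-1.2 - 1)/(0 - 1) = -0.176000
L_3(-1.2) = (-1.2 - (-2))/(1 - (-2)) × (-1.2 - (-1))/(1 - (-1)) × (-1.2 - 0)/(1 - 0) = 0.032000

P(-1.2) = 18×L_0(-1.2) + 14×L_1(-1.2) + 4×L_2(-1.2) + 5×L_3(-1.2)
P(-1.2) = 15.824000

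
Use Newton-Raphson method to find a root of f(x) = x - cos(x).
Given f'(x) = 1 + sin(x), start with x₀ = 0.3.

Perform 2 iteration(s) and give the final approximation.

f(x) = x - cos(x)
f'(x) = 1 + sin(x)
x₀ = 0.3

Newton-Raphson formula: x_{n+1} = x_n - f(x_n)/f'(x_n)

Iteration 1:
  f(0.300000) = -0.655336
  f'(0.300000) = 1.295520
  x_1 = 0.300000 - (-0.655336)/1.295520 = 0.805848
Iteration 2:
  f(0.805848) = 0.113349
  f'(0.805848) = 1.721418
  x_2 = 0.805848 - 0.113349/1.721418 = 0.740002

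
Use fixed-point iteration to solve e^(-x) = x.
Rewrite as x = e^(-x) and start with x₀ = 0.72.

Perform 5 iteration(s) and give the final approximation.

Equation: e^(-x) = x
Fixed-point form: x = e^(-x)
x₀ = 0.72

x_1 = g(0.720000) = 0.486752
x_2 = g(0.486752) = 0.614619
x_3 = g(0.614619) = 0.540847
x_4 = g(0.540847) = 0.582255
x_5 = g(0.582255) = 0.558637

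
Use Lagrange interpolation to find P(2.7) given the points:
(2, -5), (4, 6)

Lagrange interpolation formula:
P(x) = Σ yᵢ × Lᵢ(x)
where Lᵢ(x) = Π_{j≠i} (x - xⱼ)/(xᵢ - xⱼ)

L_0(2.7) = (2.7 - 4)/(2 - 4) = 0.650000
L_1(2.7) = (2.7 - 2)/(4 - 2) = 0.350000

P(2.7) = (-5)×L_0(2.7) + 6×L_1(2.7)
P(2.7) = -1.150000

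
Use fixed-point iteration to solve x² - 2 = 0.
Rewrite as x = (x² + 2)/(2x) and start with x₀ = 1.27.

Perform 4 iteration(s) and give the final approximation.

Equation: x² - 2 = 0
Fixed-point form: x = (x² + 2)/(2x)
x₀ = 1.27

x_1 = g(1.270000) = 1.422402
x_2 = g(1.422402) = 1.414237
x_3 = g(1.414237) = 1.414214
x_4 = g(1.414214) = 1.414214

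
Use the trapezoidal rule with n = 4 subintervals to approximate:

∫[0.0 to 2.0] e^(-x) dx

f(x) = e^(-x)
a = 0.0, b = 2.0, n = 4
h = (b - a)/n = 0.500000

Trapezoidal rule: (h/2)[f(x₀) + 2f(x₁) + 2f(x₂) + ... + f(xₙ)]

x_0 = 0.0000, f(x_0) = 1.000000, coefficient = 1
x_1 = 0.5000, f(x_1) = 0.606531, coefficient = 2
x_2 = 1.0000, f(x_2) = 0.367879, coefficient = 2
x_3 = 1.5000, f(x_3) = 0.223130, coefficient = 2
x_4 = 2.0000, f(x_4) = 0.135335, coefficient = 1

I ≈ (0.500000/2) × 3.530416 = 0.882604
Exact value: 0.864665
Error: 0.017939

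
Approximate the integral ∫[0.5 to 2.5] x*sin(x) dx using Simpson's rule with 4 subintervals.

f(x) = x*sin(x)
a = 0.5, b = 2.5, n = 4
h = (b - a)/n = 0.500000

Simpson's rule: (h/3)[f(x₀) + 4f(x₁) + 2f(x₂) + ... + f(xₙ)]

x_0 = 0.5000, f(x_0) = 0.239713, coefficient = 1
x_1 = 1.0000, f(x_1) = 0.841471, coefficient = 4
x_2 = 1.5000, f(x_2) = 1.496242, coefficient = 2
x_3 = 2.0000, f(x_3) = 1.818595, coefficient = 4
x_4 = 2.5000, f(x_4) = 1.496180, coefficient = 1

I ≈ (0.500000/3) × 15.368641 = 2.561440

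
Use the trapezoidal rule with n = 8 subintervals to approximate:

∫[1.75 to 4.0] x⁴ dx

f(x) = x⁴
a = 1.75, b = 4.0, n = 8
h = (b - a)/n = 0.281250

Trapezoidal rule: (h/2)[f(x₀) + 2f(x₁) + 2f(x₂) + ... + f(xₙ)]

x_0 = 1.7500, f(x_0) = 9.378906, coefficient = 1
x_1 = 2.0312, f(x_1) = 17.023683, coefficient = 2
x_2 = 2.3125, f(x_2) = 28.597427, coefficient = 2
x_3 = 2.5938, f(x_3) = 45.259782, coefficient = 2
x_4 = 2.8750, f(x_4) = 68.320557, coefficient = 2
x_5 = 3.1562, f(x_5) = 99.239732, coefficient = 2
x_6 = 3.4375, f(x_6) = 139.627457, coefficient = 2
x_7 = 3.7188, f(x_7) = 191.244050, coefficient = 2
x_8 = 4.0000, f(x_8) = 256.000000, coefficient = 1

I ≈ (0.281250/2) × 1444.004280 = 203.063102
Exact value: 201.517383
Error: 1.545719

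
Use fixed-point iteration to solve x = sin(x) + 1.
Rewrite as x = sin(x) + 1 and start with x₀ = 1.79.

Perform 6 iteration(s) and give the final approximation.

Equation: x = sin(x) + 1
Fixed-point form: x = sin(x) + 1
x₀ = 1.79

x_1 = g(1.790000) = 1.976071
x_2 = g(1.976071) = 1.918994
x_3 = g(1.918994) = 1.939989
x_4 = g(1.939989) = 1.932619
x_5 = g(1.932619) = 1.935253
x_6 = g(1.935253) = 1.934317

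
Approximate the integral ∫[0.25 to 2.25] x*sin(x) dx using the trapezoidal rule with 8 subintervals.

f(x) = x*sin(x)
a = 0.25, b = 2.25, n = 8
h = (b - a)/n = 0.250000

Trapezoidal rule: (h/2)[f(x₀) + 2f(x₁) + 2f(x₂) + ... + f(xₙ)]

x_0 = 0.2500, f(x_0) = 0.061851, coefficient = 1
x_1 = 0.5000, f(x_1) = 0.239713, coefficient = 2
x_2 = 0.7500, f(x_2) = 0.511229, coefficient = 2
x_3 = 1.0000, f(x_3) = 0.841471, coefficient = 2
x_4 = 1.2500, f(x_4) = 1.186231, coefficient = 2
x_5 = 1.5000, f(x_5) = 1.496242, coefficient = 2
x_6 = 1.7500, f(x_6) = 1.721975, coefficient = 2
x_7 = 2.0000, f(x_7) = 1.818595, coefficient = 2
x_8 = 2.2500, f(x_8) = 1.750665, coefficient = 1

I ≈ (0.250000/2) × 17.443428 = 2.180429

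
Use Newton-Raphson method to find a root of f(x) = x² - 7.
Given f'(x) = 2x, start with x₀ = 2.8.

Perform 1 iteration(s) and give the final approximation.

f(x) = x² - 7
f'(x) = 2x
x₀ = 2.8

Newton-Raphson formula: x_{n+1} = x_n - f(x_n)/f'(x_n)

Iteration 1:
  f(2.800000) = 0.840000
  f'(2.800000) = 5.600000
  x_1 = 2.800000 - 0.840000/5.600000 = 2.650000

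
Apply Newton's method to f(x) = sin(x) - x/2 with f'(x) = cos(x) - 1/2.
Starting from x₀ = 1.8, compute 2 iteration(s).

f(x) = sin(x) - x/2
f'(x) = cos(x) - 1/2
x₀ = 1.8

Newton-Raphson formula: x_{n+1} = x_n - f(x_n)/f'(x_n)

Iteration 1:
  f(1.800000) = 0.073848
  f'(1.800000) = -0.727202
  x_1 = 1.800000 - 0.073848/(-0.727202) = 1.901550
Iteration 2:
  f(1.901550) = -0.004977
  f'(1.901550) = -0.824756
  x_2 = 1.901550 - (-0.004977)/(-0.824756) = 1.895515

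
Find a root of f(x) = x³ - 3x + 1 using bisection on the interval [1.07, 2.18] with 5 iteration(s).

f(x) = x³ - 3x + 1
Initial interval: [1.07, 2.18]

Iteration 1:
  c_1 = (1.070000 + 2.180000)/2 = 1.625000
  f(c_1) = f(1.625000) = 0.416016
  f(a) × f(c) < 0, new interval: [1.070000, 1.625000]
Iteration 2:
  c_2 = (1.070000 + 1.625000)/2 = 1.347500
  f(c_2) = f(1.347500) = -0.595768
  f(a) × f(c) ≥ 0, new interval: [1.347500, 1.625000]
Iteration 3:
  c_3 = (1.347500 + 1.625000)/2 = 1.486250
  f(c_3) = f(1.486250) = -0.175714
  f(a) × f(c) ≥ 0, new interval: [1.486250, 1.625000]
Iteration 4:
  c_4 = (1.486250 + 1.625000)/2 = 1.555625
  f(c_4) = f(1.555625) = 0.097689
  f(a) × f(c) < 0, new interval: [1.486250, 1.555625]
Iteration 5:
  c_5 = (1.486250 + 1.555625)/2 = 1.520938
  f(c_5) = f(1.520938) = -0.044502
  f(a) × f(c) ≥ 0, new interval: [1.520938, 1.555625]

After 5 iteration(s), the approximation is c_5 = 1.520938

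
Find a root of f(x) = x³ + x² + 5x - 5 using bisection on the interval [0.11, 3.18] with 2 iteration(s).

f(x) = x³ + x² + 5x - 5
Initial interval: [0.11, 3.18]

Iteration 1:
  c_1 = (0.110000 + 3.180000)/2 = 1.645000
  f(c_1) = f(1.645000) = 10.382436
  f(a) × f(c) < 0, new interval: [0.110000, 1.645000]
Iteration 2:
  c_2 = (0.110000 + 1.645000)/2 = 0.877500
  f(c_2) = f(0.877500) = 0.833187
  f(a) × f(c) < 0, new interval: [0.110000, 0.877500]

After 2 iteration(s), the approximation is c_2 = 0.877500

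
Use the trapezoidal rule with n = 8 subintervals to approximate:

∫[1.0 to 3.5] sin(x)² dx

f(x) = sin(x)²
a = 1.0, b = 3.5, n = 8
h = (b - a)/n = 0.312500

Trapezoidal rule: (h/2)[f(x₀) + 2f(x₁) + 2f(x₂) + ... + f(xₙ)]

x_0 = 1.0000, f(x_0) = 0.708073, coefficient = 1
x_1 = 1.3125, f(x_1) = 0.934754, coefficient = 2
x_2 = 1.6250, f(x_2) = 0.997065, coefficient = 2
x_3 = 1.9375, f(x_3) = 0.871449, coefficient = 2
x_4 = 2.2500, f(x_4) = 0.605398, coefficient = 2
x_5 = 2.5625, f(x_5) = 0.299499, coefficient = 2
x_6 = 2.8750, f(x_6) = 0.069404, coefficient = 2
x_7 = 3.1875, f(x_7) = 0.002106, coefficient = 2
x_8 = 3.5000, f(x_8) = 0.123049, coefficient = 1

I ≈ (0.312500/2) × 8.390470 = 1.311011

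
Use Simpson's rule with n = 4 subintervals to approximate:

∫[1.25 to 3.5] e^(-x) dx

f(x) = e^(-x)
a = 1.25, b = 3.5, n = 4
h = (b - a)/n = 0.562500

Simpson's rule: (h/3)[f(x₀) + 4f(x₁) + 2f(x₂) + ... + f(xₙ)]

x_0 = 1.2500, f(x_0) = 0.286505, coefficient = 1
x_1 = 1.8125, f(x_1) = 0.163246, coefficient = 4
x_2 = 2.3750, f(x_2) = 0.093014, coefficient = 2
x_3 = 2.9375, f(x_3) = 0.052998, coefficient = 4
x_4 = 3.5000, f(x_4) = 0.030197, coefficient = 1

I ≈ (0.562500/3) × 1.367705 = 0.256445
Exact value: 0.256307
Error: 0.000137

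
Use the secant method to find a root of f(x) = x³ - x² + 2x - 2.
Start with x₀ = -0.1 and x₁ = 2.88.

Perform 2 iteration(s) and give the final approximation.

f(x) = x³ - x² + 2x - 2
x₀ = -0.1, x₁ = 2.88

Secant formula: x_{n+1} = x_n - f(x_n)(x_n - x_{n-1})/(f(x_n) - f(x_{n-1}))

Iteration 1:
  f(-0.100000) = -2.211000
  f(2.880000) = 19.353472
  x_2 = 2.880000 - 19.353472×(2.880000 - (-0.100000))/(19.353472 - (-2.211000))
       = 0.205539
Iteration 2:
  f(2.880000) = 19.353472
  f(0.205539) = -1.622486
  x_3 = 0.205539 - (-1.622486)×(0.205539 - 2.880000)/(-1.622486 - 19.353472)
       = 0.412408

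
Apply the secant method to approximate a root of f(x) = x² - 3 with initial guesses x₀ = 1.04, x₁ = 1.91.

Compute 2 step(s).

f(x) = x² - 3
x₀ = 1.04, x₁ = 1.91

Secant formula: x_{n+1} = x_n - f(x_n)(x_n - x_{n-1})/(f(x_n) - f(x_{n-1}))

Iteration 1:
  f(1.040000) = -1.918400
  f(1.910000) = 0.648100
  x_2 = 1.910000 - 0.648100×(1.910000 - 1.040000)/(0.648100 - (-1.918400))
       = 1.690305
Iteration 2:
  f(1.910000) = 0.648100
  f(1.690305) = -0.142869
  x_3 = 1.690305 - (-0.142869)×(1.690305 - 1.910000)/(-0.142869 - 0.648100)
       = 1.729987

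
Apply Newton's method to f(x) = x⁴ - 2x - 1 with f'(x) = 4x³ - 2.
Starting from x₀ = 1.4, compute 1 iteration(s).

f(x) = x⁴ - 2x - 1
f'(x) = 4x³ - 2
x₀ = 1.4

Newton-Raphson formula: x_{n+1} = x_n - f(x_n)/f'(x_n)

Iteration 1:
  f(1.400000) = 0.041600
  f'(1.400000) = 8.976000
  x_1 = 1.400000 - 0.041600/8.976000 = 1.395365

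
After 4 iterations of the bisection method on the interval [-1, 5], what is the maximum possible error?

Bisection error bound: |error| ≤ (b-a)/2^n
|error| ≤ (5 - (-1))/2^4 = 6/2^4
|error| ≤ 0.3750000000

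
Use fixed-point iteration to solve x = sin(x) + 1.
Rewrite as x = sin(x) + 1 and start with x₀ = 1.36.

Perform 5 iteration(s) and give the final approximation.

Equation: x = sin(x) + 1
Fixed-point form: x = sin(x) + 1
x₀ = 1.36

x_1 = g(1.360000) = 1.977865
x_2 = g(1.977865) = 1.918285
x_3 = g(1.918285) = 1.940231
x_4 = g(1.940231) = 1.932532
x_5 = g(1.932532) = 1.935284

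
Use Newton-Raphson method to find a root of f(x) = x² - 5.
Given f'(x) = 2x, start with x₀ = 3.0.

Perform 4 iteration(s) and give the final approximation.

f(x) = x² - 5
f'(x) = 2x
x₀ = 3.0

Newton-Raphson formula: x_{n+1} = x_n - f(x_n)/f'(x_n)

Iteration 1:
  f(3.000000) = 4.000000
  f'(3.000000) = 6.000000
  x_1 = 3.000000 - 4.000000/6.000000 = 2.333333
Iteration 2:
  f(2.333333) = 0.444444
  f'(2.333333) = 4.666667
  x_2 = 2.333333 - 0.444444/4.666667 = 2.238095
Iteration 3:
  f(2.238095) = 0.009070
  f'(2.238095) = 4.476190
  x_3 = 2.238095 - 0.009070/4.476190 = 2.236069
Iteration 4:
  f(2.236069) = 0.000004
  f'(2.236069) = 4.472138
  x_4 = 2.236069 - 0.000004/4.472138 = 2.236068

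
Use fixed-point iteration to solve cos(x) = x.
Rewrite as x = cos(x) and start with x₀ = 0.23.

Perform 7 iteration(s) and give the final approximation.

Equation: cos(x) = x
Fixed-point form: x = cos(x)
x₀ = 0.23

x_1 = g(0.230000) = 0.973666
x_2 = g(0.973666) = 0.562271
x_3 = g(0.562271) = 0.846046
x_4 = g(0.846046) = 0.662948
x_5 = g(0.662948) = 0.788181
x_6 = g(0.788181) = 0.705136
x_7 = g(0.705136) = 0.761523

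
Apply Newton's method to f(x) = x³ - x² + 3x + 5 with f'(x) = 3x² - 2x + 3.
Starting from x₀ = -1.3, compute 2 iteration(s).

f(x) = x³ - x² + 3x + 5
f'(x) = 3x² - 2x + 3
x₀ = -1.3

Newton-Raphson formula: x_{n+1} = x_n - f(x_n)/f'(x_n)

Iteration 1:
  f(-1.300000) = -2.787000
  f'(-1.300000) = 10.670000
  x_1 = -1.300000 - (-2.787000)/10.670000 = -1.038800
Iteration 2:
  f(-1.038800) = -0.316483
  f'(-1.038800) = 8.314919
  x_2 = -1.038800 - (-0.316483)/8.314919 = -1.000738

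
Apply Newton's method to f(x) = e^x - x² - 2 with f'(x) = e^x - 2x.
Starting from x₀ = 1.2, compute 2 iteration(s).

f(x) = e^x - x² - 2
f'(x) = e^x - 2x
x₀ = 1.2

Newton-Raphson formula: x_{n+1} = x_n - f(x_n)/f'(x_n)

Iteration 1:
  f(1.200000) = -0.119883
  f'(1.200000) = 0.920117
  x_1 = 1.200000 - (-0.119883)/0.920117 = 1.330291
Iteration 2:
  f(1.330291) = 0.012470
  f'(1.330291) = 1.121562
  x_2 = 1.330291 - 0.012470/1.121562 = 1.319173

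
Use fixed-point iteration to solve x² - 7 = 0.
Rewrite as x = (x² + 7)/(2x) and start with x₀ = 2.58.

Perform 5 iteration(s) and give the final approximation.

Equation: x² - 7 = 0
Fixed-point form: x = (x² + 7)/(2x)
x₀ = 2.58

x_1 = g(2.580000) = 2.646589
x_2 = g(2.646589) = 2.645751
x_3 = g(2.645751) = 2.645751
x_4 = g(2.645751) = 2.645751
x_5 = g(2.645751) = 2.645751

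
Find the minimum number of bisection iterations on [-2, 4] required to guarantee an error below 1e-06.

We need (b-a)/2^n ≤ 1e-06
(4 - (-2))/2^n ≤ 1e-06
6/2^n ≤ 1e-06
2^n ≥ 6000000
n ≥ log₂(6000000) = 22.52
n ≥ 23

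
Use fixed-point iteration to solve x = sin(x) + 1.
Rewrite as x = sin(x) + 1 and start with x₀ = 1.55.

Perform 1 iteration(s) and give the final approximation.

Equation: x = sin(x) + 1
Fixed-point form: x = sin(x) + 1
x₀ = 1.55

x_1 = g(1.550000) = 1.999784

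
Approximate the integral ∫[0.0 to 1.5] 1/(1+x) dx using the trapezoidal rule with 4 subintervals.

f(x) = 1/(1+x)
a = 0.0, b = 1.5, n = 4
h = (b - a)/n = 0.375000

Trapezoidal rule: (h/2)[f(x₀) + 2f(x₁) + 2f(x₂) + ... + f(xₙ)]

x_0 = 0.0000, f(x_0) = 1.000000, coefficient = 1
x_1 = 0.3750, f(x_1) = 0.727273, coefficient = 2
x_2 = 0.7500, f(x_2) = 0.571429, coefficient = 2
x_3 = 1.1250, f(x_3) = 0.470588, coefficient = 2
x_4 = 1.5000, f(x_4) = 0.400000, coefficient = 1

I ≈ (0.375000/2) × 4.938579 = 0.925984
Exact value: 0.916291
Error: 0.009693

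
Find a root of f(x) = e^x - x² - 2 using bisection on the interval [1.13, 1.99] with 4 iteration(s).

f(x) = e^x - x² - 2
Initial interval: [1.13, 1.99]

Iteration 1:
  c_1 = (1.130000 + 1.990000)/2 = 1.560000
  f(c_1) = f(1.560000) = 0.325221
  f(a) × f(c) < 0, new interval: [1.130000, 1.560000]
Iteration 2:
  c_2 = (1.130000 + 1.560000)/2 = 1.345000
  f(c_2) = f(1.345000) = 0.029162
  f(a) × f(c) < 0, new interval: [1.130000, 1.345000]
Iteration 3:
  c_3 = (1.130000 + 1.345000)/2 = 1.237500
  f(c_3) = f(1.237500) = -0.084421
  f(a) × f(c) ≥ 0, new interval: [1.237500, 1.345000]
Iteration 4:
  c_4 = (1.237500 + 1.345000)/2 = 1.291250
  f(c_4) = f(1.291250) = -0.029996
  f(a) × f(c) ≥ 0, new interval: [1.291250, 1.345000]

After 4 iteration(s), the approximation is c_4 = 1.291250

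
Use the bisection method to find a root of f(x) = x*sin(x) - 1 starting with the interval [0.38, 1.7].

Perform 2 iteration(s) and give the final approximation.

f(x) = x*sin(x) - 1
Initial interval: [0.38, 1.7]

Iteration 1:
  c_1 = (0.380000 + 1.700000)/2 = 1.040000
  f(c_1) = f(1.040000) = -0.103100
  f(a) × f(c) ≥ 0, new interval: [1.040000, 1.700000]
Iteration 2:
  c_2 = (1.040000 + 1.700000)/2 = 1.370000
  f(c_2) = f(1.370000) = 0.342474
  f(a) × f(c) < 0, new interval: [1.040000, 1.370000]

After 2 iteration(s), the approximation is c_2 = 1.370000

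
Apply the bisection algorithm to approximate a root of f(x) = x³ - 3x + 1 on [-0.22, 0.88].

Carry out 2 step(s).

f(x) = x³ - 3x + 1
Initial interval: [-0.22, 0.88]

Iteration 1:
  c_1 = (-0.220000 + 0.880000)/2 = 0.330000
  f(c_1) = f(0.330000) = 0.045937
  f(a) × f(c) ≥ 0, new interval: [0.330000, 0.880000]
Iteration 2:
  c_2 = (0.330000 + 0.880000)/2 = 0.605000
  f(c_2) = f(0.605000) = -0.593555
  f(a) × f(c) < 0, new interval: [0.330000, 0.605000]

After 2 iteration(s), the approximation is c_2 = 0.605000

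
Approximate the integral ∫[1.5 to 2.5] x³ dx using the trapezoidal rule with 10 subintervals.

f(x) = x³
a = 1.5, b = 2.5, n = 10
h = (b - a)/n = 0.100000

Trapezoidal rule: (h/2)[f(x₀) + 2f(x₁) + 2f(x₂) + ... + f(xₙ)]

x_0 = 1.5000, f(x_0) = 3.375000, coefficient = 1
x_1 = 1.6000, f(x_1) = 4.096000, coefficient = 2
x_2 = 1.7000, f(x_2) = 4.913000, coefficient = 2
x_3 = 1.8000, f(x_3) = 5.832000, coefficient = 2
x_4 = 1.9000, f(x_4) = 6.859000, coefficient = 2
x_5 = 2.0000, f(x_5) = 8.000000, coefficient = 2
x_6 = 2.1000, f(x_6) = 9.261000, coefficient = 2
x_7 = 2.2000, f(x_7) = 10.648000, coefficient = 2
x_8 = 2.3000, f(x_8) = 12.167000, coefficient = 2
x_9 = 2.4000, f(x_9) = 13.824000, coefficient = 2
x_10 = 2.5000, f(x_10) = 15.625000, coefficient = 1

I ≈ (0.100000/2) × 170.200000 = 8.510000
Exact value: 8.500000
Error: 0.010000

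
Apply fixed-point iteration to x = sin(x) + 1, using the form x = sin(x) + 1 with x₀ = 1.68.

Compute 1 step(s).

Equation: x = sin(x) + 1
Fixed-point form: x = sin(x) + 1
x₀ = 1.68

x_1 = g(1.680000) = 1.994043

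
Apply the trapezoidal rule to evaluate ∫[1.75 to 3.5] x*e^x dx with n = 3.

f(x) = x*e^x
a = 1.75, b = 3.5, n = 3
h = (b - a)/n = 0.583333

Trapezoidal rule: (h/2)[f(x₀) + 2f(x₁) + 2f(x₂) + ... + f(xₙ)]

x_0 = 1.7500, f(x_0) = 10.070555, coefficient = 1
x_1 = 2.3333, f(x_1) = 24.061937, coefficient = 2
x_2 = 2.9167, f(x_2) = 53.898793, coefficient = 2
x_3 = 3.5000, f(x_3) = 115.904082, coefficient = 1

I ≈ (0.583333/2) × 281.896095 = 82.219694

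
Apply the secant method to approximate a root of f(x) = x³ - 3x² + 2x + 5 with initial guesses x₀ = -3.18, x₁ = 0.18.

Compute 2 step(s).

f(x) = x³ - 3x² + 2x + 5
x₀ = -3.18, x₁ = 0.18

Secant formula: x_{n+1} = x_n - f(x_n)(x_n - x_{n-1})/(f(x_n) - f(x_{n-1}))

Iteration 1:
  f(-3.180000) = -63.854632
  f(0.180000) = 5.268632
  x_2 = 0.180000 - 5.268632×(0.180000 - (-3.180000))/(5.268632 - (-63.854632))
       = -0.076102
Iteration 2:
  f(0.180000) = 5.268632
  f(-0.076102) = 4.829981
  x_3 = -0.076102 - 4.829981×(-0.076102 - 0.180000)/(4.829981 - 5.268632)
       = -2.896036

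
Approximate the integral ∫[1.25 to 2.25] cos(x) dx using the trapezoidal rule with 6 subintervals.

f(x) = cos(x)
a = 1.25, b = 2.25, n = 6
h = (b - a)/n = 0.166667

Trapezoidal rule: (h/2)[f(x₀) + 2f(x₁) + 2f(x₂) + ... + f(xₙ)]

x_0 = 1.2500, f(x_0) = 0.315322, coefficient = 1
x_1 = 1.4167, f(x_1) = 0.153520, coefficient = 2
x_2 = 1.5833, f(x_2) = -0.012537, coefficient = 2
x_3 = 1.7500, f(x_3) = -0.178246, coefficient = 2
x_4 = 1.9167, f(x_4) = -0.339016, coefficient = 2
x_5 = 2.0833, f(x_5) = -0.490390, coefficient = 2
x_6 = 2.2500, f(x_6) = -0.628174, coefficient = 1

I ≈ (0.166667/2) × -2.046187 = -0.170516
Exact value: -0.170911
Error: 0.000396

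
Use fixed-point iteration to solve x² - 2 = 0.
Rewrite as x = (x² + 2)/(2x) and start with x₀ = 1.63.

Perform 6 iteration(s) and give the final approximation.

Equation: x² - 2 = 0
Fixed-point form: x = (x² + 2)/(2x)
x₀ = 1.63

x_1 = g(1.630000) = 1.428497
x_2 = g(1.428497) = 1.414285
x_3 = g(1.414285) = 1.414214
x_4 = g(1.414214) = 1.414214
x_5 = g(1.414214) = 1.414214
x_6 = g(1.414214) = 1.414214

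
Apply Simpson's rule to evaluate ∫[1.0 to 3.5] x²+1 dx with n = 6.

f(x) = x²+1
a = 1.0, b = 3.5, n = 6
h = (b - a)/n = 0.416667

Simpson's rule: (h/3)[f(x₀) + 4f(x₁) + 2f(x₂) + ... + f(xₙ)]

x_0 = 1.0000, f(x_0) = 2.000000, coefficient = 1
x_1 = 1.4167, f(x_1) = 3.006944, coefficient = 4
x_2 = 1.8333, f(x_2) = 4.361111, coefficient = 2
x_3 = 2.2500, f(x_3) = 6.062500, coefficient = 4
x_4 = 2.6667, f(x_4) = 8.111111, coefficient = 2
x_5 = 3.0833, f(x_5) = 10.506944, coefficient = 4
x_6 = 3.5000, f(x_6) = 13.250000, coefficient = 1

I ≈ (0.416667/3) × 118.500000 = 16.458333
Exact value: 16.458333
Error: 0.000000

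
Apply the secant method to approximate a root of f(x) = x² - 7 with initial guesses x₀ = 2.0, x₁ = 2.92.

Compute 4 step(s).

f(x) = x² - 7
x₀ = 2.0, x₁ = 2.92

Secant formula: x_{n+1} = x_n - f(x_n)(x_n - x_{n-1})/(f(x_n) - f(x_{n-1}))

Iteration 1:
  f(2.000000) = -3.000000
  f(2.920000) = 1.526400
  x_2 = 2.920000 - 1.526400×(2.920000 - 2.000000)/(1.526400 - (-3.000000))
       = 2.609756
Iteration 2:
  f(2.920000) = 1.526400
  f(2.609756) = -0.189173
  x_3 = 2.609756 - (-0.189173)×(2.609756 - 2.920000)/(-0.189173 - 1.526400)
       = 2.643966
Iteration 3:
  f(2.609756) = -0.189173
  f(2.643966) = -0.009443
  x_4 = 2.643966 - (-0.009443)×(2.643966 - 2.609756)/(-0.009443 - (-0.189173))
       = 2.645764
Iteration 4:
  f(2.643966) = -0.009443
  f(2.645764) = 0.000065
  x_5 = 2.645764 - 0.000065×(2.645764 - 2.643966)/(0.000065 - (-0.009443))
       = 2.645751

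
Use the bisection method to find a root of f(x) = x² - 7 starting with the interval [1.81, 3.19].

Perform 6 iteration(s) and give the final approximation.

f(x) = x² - 7
Initial interval: [1.81, 3.19]

Iteration 1:
  c_1 = (1.810000 + 3.190000)/2 = 2.500000
  f(c_1) = f(2.500000) = -0.750000
  f(a) × f(c) ≥ 0, new interval: [2.500000, 3.190000]
Iteration 2:
  c_2 = (2.500000 + 3.190000)/2 = 2.845000
  f(c_2) = f(2.845000) = 1.094025
  f(a) × f(c) < 0, new interval: [2.500000, 2.845000]
Iteration 3:
  c_3 = (2.500000 + 2.845000)/2 = 2.672500
  f(c_3) = f(2.672500) = 0.142256
  f(a) × f(c) < 0, new interval: [2.500000, 2.672500]
Iteration 4:
  c_4 = (2.500000 + 2.672500)/2 = 2.586250
  f(c_4) = f(2.586250) = -0.311311
  f(a) × f(c) ≥ 0, new interval: [2.586250, 2.672500]
Iteration 5:
  c_5 = (2.586250 + 2.672500)/2 = 2.629375
  f(c_5) = f(2.629375) = -0.086387
  f(a) × f(c) ≥ 0, new interval: [2.629375, 2.672500]
Iteration 6:
  c_6 = (2.629375 + 2.672500)/2 = 2.650937
  f(c_6) = f(2.650937) = 0.027470
  f(a) × f(c) < 0, new interval: [2.629375, 2.650937]

After 6 iteration(s), the approximation is c_6 = 2.650937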